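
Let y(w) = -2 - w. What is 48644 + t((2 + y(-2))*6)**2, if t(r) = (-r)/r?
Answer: 48645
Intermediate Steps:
t(r) = -1
48644 + t((2 + y(-2))*6)**2 = 48644 + (-1)**2 = 48644 + 1 = 48645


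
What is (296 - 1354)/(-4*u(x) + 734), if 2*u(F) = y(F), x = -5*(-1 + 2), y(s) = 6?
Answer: -529/361 ≈ -1.4654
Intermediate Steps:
x = -5 (x = -5*1 = -5)
u(F) = 3 (u(F) = (1/2)*6 = 3)
(296 - 1354)/(-4*u(x) + 734) = (296 - 1354)/(-4*3 + 734) = -1058/(-12 + 734) = -1058/722 = (1/722)*(-1058) = -529/361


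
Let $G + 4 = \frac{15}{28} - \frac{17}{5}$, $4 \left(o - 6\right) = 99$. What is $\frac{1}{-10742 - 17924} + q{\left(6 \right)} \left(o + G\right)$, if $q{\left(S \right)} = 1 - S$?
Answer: $- \frac{23964783}{200662} \approx -119.43$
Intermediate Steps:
$o = \frac{123}{4}$ ($o = 6 + \frac{1}{4} \cdot 99 = 6 + \frac{99}{4} = \frac{123}{4} \approx 30.75$)
$G = - \frac{961}{140}$ ($G = -4 + \left(\frac{15}{28} - \frac{17}{5}\right) = -4 - \frac{401}{140} = - \frac{961}{140} \approx -6.8643$)
$\frac{1}{-10742 - 17924} + q{\left(6 \right)} \left(o + G\right) = \frac{1}{-10742 - 17924} + \left(1 - 6\right) \left(\frac{123}{4} - \frac{961}{140}\right) = \frac{1}{-28666} + \left(1 - 6\right) \frac{836}{35} = - \frac{1}{28666} - \frac{836}{7} = - \frac{23964783}{200662}$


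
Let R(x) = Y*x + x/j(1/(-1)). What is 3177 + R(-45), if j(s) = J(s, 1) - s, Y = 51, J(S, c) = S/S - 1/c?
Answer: 837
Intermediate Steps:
J(S, c) = 1 - 1/c
j(s) = -s (j(s) = (-1 + 1)/1 - s = 1*0 - s = 0 - s = -s)
R(x) = 52*x (R(x) = 51*x + x/((-1/(-1))) = 51*x + x/((-1*(-1))) = 51*x + x/1 = 51*x + x*1 = 51*x + x = 52*x)
3177 + R(-45) = 3177 + 52*(-45) = 3177 - 2340 = 837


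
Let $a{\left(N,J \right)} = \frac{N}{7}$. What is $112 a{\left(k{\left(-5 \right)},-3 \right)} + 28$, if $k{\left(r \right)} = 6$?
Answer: $124$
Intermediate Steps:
$a{\left(N,J \right)} = \frac{N}{7}$ ($a{\left(N,J \right)} = N \frac{1}{7} = \frac{N}{7}$)
$112 a{\left(k{\left(-5 \right)},-3 \right)} + 28 = 112 \cdot \frac{1}{7} \cdot 6 + 28 = 112 \cdot \frac{6}{7} + 28 = 96 + 28 = 124$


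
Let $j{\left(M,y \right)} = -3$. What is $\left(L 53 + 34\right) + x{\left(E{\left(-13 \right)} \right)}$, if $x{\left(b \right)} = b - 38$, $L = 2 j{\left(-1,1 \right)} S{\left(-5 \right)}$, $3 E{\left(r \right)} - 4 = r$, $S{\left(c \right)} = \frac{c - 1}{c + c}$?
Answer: $- \frac{989}{5} \approx -197.8$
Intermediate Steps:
$S{\left(c \right)} = \frac{-1 + c}{2 c}$
$E{\left(r \right)} = \frac{4}{3} + \frac{r}{3}$
$L = - \frac{18}{5}$ ($L = 2 \left(-3\right) \frac{-1 - 5}{2 \left(-5\right)} = - 6 \cdot \frac{1}{2} \left(- \frac{1}{5}\right) \left(-6\right) = \left(-6\right) \frac{3}{5} = - \frac{18}{5} \approx -3.6$)
$x{\left(b \right)} = -38 + b$
$\left(L 53 + 34\right) + x{\left(E{\left(-13 \right)} \right)} = \left(\left(- \frac{18}{5}\right) 53 + 34\right) + \left(-38 + \left(\frac{4}{3} + \frac{1}{3} \left(-13\right)\right)\right) = \left(- \frac{954}{5} + 34\right) + \left(-38 + \left(\frac{4}{3} - \frac{13}{3}\right)\right) = - \frac{784}{5} - 41 = - \frac{989}{5}$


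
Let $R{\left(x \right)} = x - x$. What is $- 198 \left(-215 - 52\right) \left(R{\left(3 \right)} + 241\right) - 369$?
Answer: $12740337$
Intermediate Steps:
$R{\left(x \right)} = 0$
$- 198 \left(-215 - 52\right) \left(R{\left(3 \right)} + 241\right) - 369 = - 198 \left(-215 - 52\right) \left(0 + 241\right) - 369 = - 198 \left(\left(-267\right) 241\right) - 369 = \left(-198\right) \left(-64347\right) - 369 = 12740706 - 369 = 12740337$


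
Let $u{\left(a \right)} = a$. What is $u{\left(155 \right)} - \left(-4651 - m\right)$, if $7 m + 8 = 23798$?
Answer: $\frac{57432}{7} \approx 8204.6$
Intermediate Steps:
$m = \frac{23790}{7}$ ($m = - \frac{8}{7} + \frac{1}{7} \cdot 23798 = - \frac{8}{7} + \frac{23798}{7} = \frac{23790}{7} \approx 3398.6$)
$u{\left(155 \right)} - \left(-4651 - m\right) = 155 - \left(-4651 - \frac{23790}{7}\right) = 155 - - \frac{56347}{7} = 155 + \frac{56347}{7} = \frac{57432}{7}$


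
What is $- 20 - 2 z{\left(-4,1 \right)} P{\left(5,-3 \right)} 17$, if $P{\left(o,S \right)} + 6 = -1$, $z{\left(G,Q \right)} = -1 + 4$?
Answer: $-14280$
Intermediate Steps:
$z{\left(G,Q \right)} = 3$
$P{\left(o,S \right)} = -7$ ($P{\left(o,S \right)} = -6 - 1 = -7$)
$- 20 - 2 z{\left(-4,1 \right)} P{\left(5,-3 \right)} 17 = - 20 \left(-2\right) 3 \left(-7\right) 17 = - 20 \left(\left(-6\right) \left(-7\right)\right) 17 = \left(-20\right) 42 \cdot 17 = \left(-840\right) 17 = -14280$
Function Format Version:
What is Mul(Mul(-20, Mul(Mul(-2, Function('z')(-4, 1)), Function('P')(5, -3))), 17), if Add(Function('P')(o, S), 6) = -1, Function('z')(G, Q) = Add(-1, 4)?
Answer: -14280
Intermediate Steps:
Function('z')(G, Q) = 3
Function('P')(o, S) = -7 (Function('P')(o, S) = Add(-6, -1) = -7)
Mul(Mul(-20, Mul(Mul(-2, Function('z')(-4, 1)), Function('P')(5, -3))), 17) = Mul(Mul(-20, Mul(Mul(-2, 3), -7)), 17) = Mul(Mul(-20, Mul(-6, -7)), 17) = Mul(Mul(-20, 42), 17) = Mul(-840, 17) = -14280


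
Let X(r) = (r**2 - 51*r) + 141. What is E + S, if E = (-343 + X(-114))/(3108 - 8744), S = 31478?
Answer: 44347850/1409 ≈ 31475.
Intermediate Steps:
X(r) = 141 + r**2 - 51*r
E = -4652/1409 (E = (-343 + (141 + (-114)**2 - 51*(-114)))/(3108 - 8744) = (-343 + (141 + 12996 + 5814))/(-5636) = (-343 + 18951)*(-1/5636) = 18608*(-1/5636) = -4652/1409 ≈ -3.3016)
E + S = -4652/1409 + 31478 = 44347850/1409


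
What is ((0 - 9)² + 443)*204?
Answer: 106896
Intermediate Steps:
((0 - 9)² + 443)*204 = ((-9)² + 443)*204 = (81 + 443)*204 = 524*204 = 106896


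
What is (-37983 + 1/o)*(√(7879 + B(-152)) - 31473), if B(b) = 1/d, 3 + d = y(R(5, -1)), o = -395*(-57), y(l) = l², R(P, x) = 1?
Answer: 8971769376804/7505 - 427593622*√31514/22515 ≈ 1.1921e+9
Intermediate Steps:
o = 22515
d = -2 (d = -3 + 1² = -3 + 1 = -2)
B(b) = -½ (B(b) = 1/(-2) = -½)
(-37983 + 1/o)*(√(7879 + B(-152)) - 31473) = (-37983 + 1/22515)*(√(7879 - ½) - 31473) = (-37983 + 1/22515)*(√(15757/2) - 31473) = -855187244*(√31514/2 - 31473)/22515 = -855187244*(-31473 + √31514/2)/22515 = 8971769376804/7505 - 427593622*√31514/22515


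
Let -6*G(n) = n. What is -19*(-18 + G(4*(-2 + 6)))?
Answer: 1178/3 ≈ 392.67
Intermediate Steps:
G(n) = -n/6
-19*(-18 + G(4*(-2 + 6))) = -19*(-18 - 2*(-2 + 6)/3) = -19*(-18 - 2*4/3) = -19*(-18 - 1/6*16) = -19*(-18 - 8/3) = -19*(-62/3) = 1178/3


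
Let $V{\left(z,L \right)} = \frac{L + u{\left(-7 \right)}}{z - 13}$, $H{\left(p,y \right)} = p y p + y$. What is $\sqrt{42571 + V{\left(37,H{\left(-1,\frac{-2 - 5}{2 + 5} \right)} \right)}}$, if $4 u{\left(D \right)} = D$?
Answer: $\frac{3 \sqrt{302726}}{8} \approx 206.33$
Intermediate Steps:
$u{\left(D \right)} = \frac{D}{4}$
$H{\left(p,y \right)} = y + y p^{2}$ ($H{\left(p,y \right)} = y p^{2} + y = y + y p^{2}$)
$V{\left(z,L \right)} = \frac{- \frac{7}{4} + L}{-13 + z}$ ($V{\left(z,L \right)} = \frac{L + \frac{1}{4} \left(-7\right)}{z - 13} = \frac{L - \frac{7}{4}}{-13 + z} = \frac{- \frac{7}{4} + L}{-13 + z}$)
$\sqrt{42571 + V{\left(37,H{\left(-1,\frac{-2 - 5}{2 + 5} \right)} \right)}} = \sqrt{42571 + \frac{- \frac{7}{4} + \frac{-2 - 5}{2 + 5} \left(1 + \left(-1\right)^{2}\right)}{-13 + 37}} = \sqrt{42571 + \frac{- \frac{7}{4} + - \frac{7}{7} \left(1 + 1\right)}{24}} = \sqrt{42571 + \frac{- \frac{7}{4} + \left(-7\right) \frac{1}{7} \cdot 2}{24}} = \sqrt{42571 + \frac{- \frac{7}{4} - 2}{24}} = \sqrt{42571 + \frac{1}{24} \left(- \frac{15}{4}\right)} = \sqrt{42571 - \frac{5}{32}} = \sqrt{\frac{1362267}{32}} = \frac{3 \sqrt{302726}}{8}$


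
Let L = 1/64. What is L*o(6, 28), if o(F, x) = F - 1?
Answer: 5/64 ≈ 0.078125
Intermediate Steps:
o(F, x) = -1 + F
L = 1/64 ≈ 0.015625
L*o(6, 28) = (-1 + 6)/64 = (1/64)*5 = 5/64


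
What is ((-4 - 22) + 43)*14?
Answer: 238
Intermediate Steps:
((-4 - 22) + 43)*14 = (-26 + 43)*14 = 17*14 = 238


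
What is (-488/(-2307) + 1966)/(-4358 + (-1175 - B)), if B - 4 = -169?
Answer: -2268025/6191988 ≈ -0.36628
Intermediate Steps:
B = -165 (B = 4 - 169 = -165)
(-488/(-2307) + 1966)/(-4358 + (-1175 - B)) = (-488/(-2307) + 1966)/(-4358 + (-1175 - 1*(-165))) = (-488*(-1/2307) + 1966)/(-4358 + (-1175 + 165)) = (488/2307 + 1966)/(-4358 - 1010) = (4536050/2307)/(-5368) = (4536050/2307)*(-1/5368) = -2268025/6191988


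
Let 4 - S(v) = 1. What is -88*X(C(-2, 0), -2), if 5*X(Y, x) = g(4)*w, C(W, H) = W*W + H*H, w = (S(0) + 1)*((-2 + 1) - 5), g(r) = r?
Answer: 8448/5 ≈ 1689.6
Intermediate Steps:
S(v) = 3 (S(v) = 4 - 1*1 = 4 - 1 = 3)
w = -24 (w = (3 + 1)*((-2 + 1) - 5) = 4*(-1 - 5) = 4*(-6) = -24)
C(W, H) = H**2 + W**2 (C(W, H) = W**2 + H**2 = H**2 + W**2)
X(Y, x) = -96/5 (X(Y, x) = (4*(-24))/5 = (1/5)*(-96) = -96/5)
-88*X(C(-2, 0), -2) = -88*(-96/5) = 8448/5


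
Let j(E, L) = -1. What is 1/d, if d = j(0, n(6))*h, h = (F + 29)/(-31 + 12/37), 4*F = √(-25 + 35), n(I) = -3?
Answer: 263320/248751 - 2270*√10/248751 ≈ 1.0297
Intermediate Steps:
F = √10/4 (F = √(-25 + 35)/4 = √10/4 ≈ 0.79057)
h = -1073/1135 - 37*√10/4540 (h = (√10/4 + 29)/(-31 + 12/37) = (29 + √10/4)/(-31 + 12*(1/37)) = (29 + √10/4)/(-31 + 12/37) = (29 + √10/4)/(-1135/37) = (29 + √10/4)*(-37/1135) = -1073/1135 - 37*√10/4540 ≈ -0.97115)
d = 1073/1135 + 37*√10/4540 (d = -(-1073/1135 - 37*√10/4540) = 1073/1135 + 37*√10/4540 ≈ 0.97115)
1/d = 1/(1073/1135 + 37*√10/4540)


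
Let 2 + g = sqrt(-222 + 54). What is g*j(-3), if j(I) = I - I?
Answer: 0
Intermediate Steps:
j(I) = 0
g = -2 + 2*I*sqrt(42) (g = -2 + sqrt(-222 + 54) = -2 + sqrt(-168) = -2 + 2*I*sqrt(42) ≈ -2.0 + 12.961*I)
g*j(-3) = (-2 + 2*I*sqrt(42))*0 = 0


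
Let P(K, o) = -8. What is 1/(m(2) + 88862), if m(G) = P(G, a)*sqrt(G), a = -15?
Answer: 44431/3948227458 + 2*sqrt(2)/1974113729 ≈ 1.1255e-5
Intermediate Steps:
m(G) = -8*sqrt(G)
1/(m(2) + 88862) = 1/(-8*sqrt(2) + 88862) = 1/(88862 - 8*sqrt(2))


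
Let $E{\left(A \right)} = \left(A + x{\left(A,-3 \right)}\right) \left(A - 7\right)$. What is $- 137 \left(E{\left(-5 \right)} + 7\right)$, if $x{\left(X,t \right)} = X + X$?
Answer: $-25619$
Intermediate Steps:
$x{\left(X,t \right)} = 2 X$
$E{\left(A \right)} = 3 A \left(-7 + A\right)$ ($E{\left(A \right)} = \left(A + 2 A\right) \left(A - 7\right) = 3 A \left(-7 + A\right)$)
$- 137 \left(E{\left(-5 \right)} + 7\right) = - 137 \left(3 \left(-5\right) \left(-7 - 5\right) + 7\right) = - 137 \left(3 \left(-5\right) \left(-12\right) + 7\right) = - 137 \left(180 + 7\right) = \left(-137\right) 187 = -25619$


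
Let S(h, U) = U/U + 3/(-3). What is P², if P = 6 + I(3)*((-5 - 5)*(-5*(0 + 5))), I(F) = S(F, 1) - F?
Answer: 553536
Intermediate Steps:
S(h, U) = 0 (S(h, U) = 1 + 3*(-⅓) = 1 - 1 = 0)
I(F) = -F (I(F) = 0 - F = -F)
P = -744 (P = 6 + (-1*3)*((-5 - 5)*(-5*(0 + 5))) = 6 - (-30)*(-5*5) = 6 - (-30)*(-25) = 6 - 3*250 = 6 - 750 = -744)
P² = (-744)² = 553536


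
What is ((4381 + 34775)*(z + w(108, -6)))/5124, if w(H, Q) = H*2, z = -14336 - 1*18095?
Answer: -105117545/427 ≈ -2.4618e+5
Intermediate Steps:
z = -32431 (z = -14336 - 18095 = -32431)
w(H, Q) = 2*H
((4381 + 34775)*(z + w(108, -6)))/5124 = ((4381 + 34775)*(-32431 + 2*108))/5124 = (39156*(-32431 + 216))*(1/5124) = (39156*(-32215))*(1/5124) = -1261410540*1/5124 = -105117545/427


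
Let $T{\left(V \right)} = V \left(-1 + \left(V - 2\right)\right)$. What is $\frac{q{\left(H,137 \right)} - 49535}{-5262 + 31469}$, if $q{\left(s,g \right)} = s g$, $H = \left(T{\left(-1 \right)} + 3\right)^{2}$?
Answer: $- \frac{42822}{26207} \approx -1.634$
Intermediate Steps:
$T{\left(V \right)} = V \left(-3 + V\right)$ ($T{\left(V \right)} = V \left(-1 + \left(-2 + V\right)\right) = V \left(-3 + V\right)$)
$H = 49$ ($H = \left(- (-3 - 1) + 3\right)^{2} = \left(\left(-1\right) \left(-4\right) + 3\right)^{2} = \left(4 + 3\right)^{2} = 7^{2} = 49$)
$q{\left(s,g \right)} = g s$
$\frac{q{\left(H,137 \right)} - 49535}{-5262 + 31469} = \frac{137 \cdot 49 - 49535}{-5262 + 31469} = \frac{6713 - 49535}{26207} = \left(-42822\right) \frac{1}{26207} = - \frac{42822}{26207}$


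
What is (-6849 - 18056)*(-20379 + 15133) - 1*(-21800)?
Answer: 130673430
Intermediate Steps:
(-6849 - 18056)*(-20379 + 15133) - 1*(-21800) = -24905*(-5246) + 21800 = 130651630 + 21800 = 130673430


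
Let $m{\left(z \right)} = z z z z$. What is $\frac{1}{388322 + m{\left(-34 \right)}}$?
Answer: $\frac{1}{1724658} \approx 5.7982 \cdot 10^{-7}$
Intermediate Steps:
$m{\left(z \right)} = z^{4}$ ($m{\left(z \right)} = z^{2} z z = z^{3} z = z^{4}$)
$\frac{1}{388322 + m{\left(-34 \right)}} = \frac{1}{388322 + \left(-34\right)^{4}} = \frac{1}{388322 + 1336336} = \frac{1}{1724658}$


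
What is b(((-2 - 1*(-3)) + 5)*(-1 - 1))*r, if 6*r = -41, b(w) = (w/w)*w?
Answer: 82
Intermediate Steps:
b(w) = w (b(w) = 1*w = w)
r = -41/6 (r = (1/6)*(-41) = -41/6 ≈ -6.8333)
b(((-2 - 1*(-3)) + 5)*(-1 - 1))*r = (((-2 - 1*(-3)) + 5)*(-1 - 1))*(-41/6) = (((-2 + 3) + 5)*(-2))*(-41/6) = ((1 + 5)*(-2))*(-41/6) = (6*(-2))*(-41/6) = -12*(-41/6) = 82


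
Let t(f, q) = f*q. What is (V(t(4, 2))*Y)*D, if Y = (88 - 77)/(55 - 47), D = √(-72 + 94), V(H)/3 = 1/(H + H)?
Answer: 33*√22/128 ≈ 1.2092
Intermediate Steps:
V(H) = 3/(2*H) (V(H) = 3/(H + H) = 3/((2*H)) = 3*(1/(2*H)) = 3/(2*H))
D = √22 ≈ 4.6904
Y = 11/8 ≈ 1.3750
(V(t(4, 2))*Y)*D = ((3/(2*((4*2))))*(11/8))*√22 = (((3/2)/8)*(11/8))*√22 = (((3/2)*(⅛))*(11/8))*√22 = ((3/16)*(11/8))*√22 = 33*√22/128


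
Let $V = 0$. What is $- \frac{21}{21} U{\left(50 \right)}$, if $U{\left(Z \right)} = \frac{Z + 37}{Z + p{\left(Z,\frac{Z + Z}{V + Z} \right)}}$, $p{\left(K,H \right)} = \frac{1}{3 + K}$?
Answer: $- \frac{4611}{2651} \approx -1.7393$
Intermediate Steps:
$U{\left(Z \right)} = \frac{37 + Z}{Z + \frac{1}{3 + Z}}$ ($U{\left(Z \right)} = \frac{Z + 37}{Z + \frac{1}{3 + Z}} = \frac{37 + Z}{Z + \frac{1}{3 + Z}}$)
$- \frac{21}{21} U{\left(50 \right)} = - \frac{21}{21} \frac{\left(3 + 50\right) \left(37 + 50\right)}{1 + 50 \left(3 + 50\right)} = \left(-21\right) \frac{1}{21} \frac{1}{1 + 50 \cdot 53} \cdot 53 \cdot 87 = - \frac{53 \cdot 87}{1 + 2650} = - \frac{53 \cdot 87}{2651} = \left(-1\right) \frac{4611}{2651} = - \frac{4611}{2651}$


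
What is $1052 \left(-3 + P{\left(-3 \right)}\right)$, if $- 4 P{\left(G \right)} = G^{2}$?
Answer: $-5523$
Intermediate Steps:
$P{\left(G \right)} = - \frac{G^{2}}{4}$
$1052 \left(-3 + P{\left(-3 \right)}\right) = 1052 \left(-3 - \frac{\left(-3\right)^{2}}{4}\right) = 1052 \left(-3 - \frac{9}{4}\right) = 1052 \left(- \frac{21}{4}\right) = -5523$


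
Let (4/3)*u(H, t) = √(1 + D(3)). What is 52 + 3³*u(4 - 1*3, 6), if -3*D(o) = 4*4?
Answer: 52 + 27*I*√39/4 ≈ 52.0 + 42.154*I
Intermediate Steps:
D(o) = -16/3 (D(o) = -4*4/3 = -⅓*16 = -16/3)
u(H, t) = I*√39/4 (u(H, t) = 3*√(1 - 16/3)/4 = 3*√(-13/3)/4 = 3*(I*√39/3)/4 = I*√39/4)
52 + 3³*u(4 - 1*3, 6) = 52 + 3³*(I*√39/4) = 52 + 27*(I*√39/4) = 52 + 27*I*√39/4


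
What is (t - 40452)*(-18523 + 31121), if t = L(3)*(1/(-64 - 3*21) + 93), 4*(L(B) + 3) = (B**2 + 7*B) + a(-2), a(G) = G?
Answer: -64125886072/127 ≈ -5.0493e+8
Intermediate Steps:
L(B) = -7/2 + B**2/4 + 7*B/4 (L(B) = -3 + ((B**2 + 7*B) - 2)/4 = -3 + (-2 + B**2 + 7*B)/4 = -3 + (-1/2 + B**2/4 + 7*B/4) = -7/2 + B**2/4 + 7*B/4)
t = 47240/127 (t = (-7/2 + (1/4)*3**2 + (7/4)*3)*(1/(-64 - 3*21) + 93) = (-7/2 + (1/4)*9 + 21/4)*(1/(-64 - 63) + 93) = (-7/2 + 9/4 + 21/4)*(1/(-127) + 93) = 4*(-1/127 + 93) = 4*(11810/127) = 47240/127 ≈ 371.97)
(t - 40452)*(-18523 + 31121) = (47240/127 - 40452)*(-18523 + 31121) = -5090164/127*12598 = -64125886072/127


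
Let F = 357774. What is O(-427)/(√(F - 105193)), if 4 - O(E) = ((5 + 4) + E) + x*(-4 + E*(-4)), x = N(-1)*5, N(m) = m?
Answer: 8942*√252581/252581 ≈ 17.792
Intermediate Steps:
x = -5 (x = -1*5 = -5)
O(E) = -25 - 21*E (O(E) = 4 - (((5 + 4) + E) - 5*(-4 + E*(-4))) = 4 - ((9 + E) - 5*(-4 - 4*E)) = 4 - ((9 + E) + (20 + 20*E)) = 4 - (29 + 21*E) = 4 + (-29 - 21*E) = -25 - 21*E)
O(-427)/(√(F - 105193)) = (-25 - 21*(-427))/(√(357774 - 105193)) = (-25 + 8967)/(√252581) = 8942*(√252581/252581) = 8942*√252581/252581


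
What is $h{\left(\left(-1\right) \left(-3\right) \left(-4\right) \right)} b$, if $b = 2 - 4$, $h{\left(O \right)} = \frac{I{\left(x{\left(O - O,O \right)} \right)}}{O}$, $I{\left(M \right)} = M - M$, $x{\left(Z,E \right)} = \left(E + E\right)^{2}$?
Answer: $0$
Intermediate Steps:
$x{\left(Z,E \right)} = 4 E^{2}$ ($x{\left(Z,E \right)} = \left(2 E\right)^{2} = 4 E^{2}$)
$I{\left(M \right)} = 0$
$h{\left(O \right)} = 0$ ($h{\left(O \right)} = \frac{0}{O} = 0$)
$b = -2$ ($b = 2 - 4 = -2$)
$h{\left(\left(-1\right) \left(-3\right) \left(-4\right) \right)} b = 0 \left(-2\right) = 0$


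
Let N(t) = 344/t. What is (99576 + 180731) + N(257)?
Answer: 72039243/257 ≈ 2.8031e+5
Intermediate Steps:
(99576 + 180731) + N(257) = (99576 + 180731) + 344/257 = 280307 + 344*(1/257) = 280307 + 344/257 = 72039243/257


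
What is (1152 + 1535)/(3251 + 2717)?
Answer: 2687/5968 ≈ 0.45023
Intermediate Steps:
(1152 + 1535)/(3251 + 2717) = 2687/5968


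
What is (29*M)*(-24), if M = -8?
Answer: 5568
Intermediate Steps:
(29*M)*(-24) = (29*(-8))*(-24) = -232*(-24) = 5568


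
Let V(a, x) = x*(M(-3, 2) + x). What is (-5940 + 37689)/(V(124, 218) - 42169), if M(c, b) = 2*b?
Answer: 31749/6227 ≈ 5.0986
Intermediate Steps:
V(a, x) = x*(4 + x) (V(a, x) = x*(2*2 + x) = x*(4 + x))
(-5940 + 37689)/(V(124, 218) - 42169) = (-5940 + 37689)/(218*(4 + 218) - 42169) = 31749/(218*222 - 42169) = 31749/(48396 - 42169) = 31749/6227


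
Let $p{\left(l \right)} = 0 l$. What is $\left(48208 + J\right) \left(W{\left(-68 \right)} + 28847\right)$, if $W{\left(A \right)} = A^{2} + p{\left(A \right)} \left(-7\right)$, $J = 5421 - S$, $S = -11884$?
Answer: $2192785623$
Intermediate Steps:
$p{\left(l \right)} = 0$
$J = 17305$ ($J = 5421 - -11884 = 5421 + 11884 = 17305$)
$W{\left(A \right)} = A^{2}$ ($W{\left(A \right)} = A^{2} + 0 \left(-7\right) = A^{2} + 0 = A^{2}$)
$\left(48208 + J\right) \left(W{\left(-68 \right)} + 28847\right) = \left(48208 + 17305\right) \left(\left(-68\right)^{2} + 28847\right) = 65513 \left(4624 + 28847\right) = 65513 \cdot 33471 = 2192785623$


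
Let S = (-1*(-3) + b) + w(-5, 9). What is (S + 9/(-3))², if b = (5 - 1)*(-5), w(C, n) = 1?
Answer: 361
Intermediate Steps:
b = -20 (b = 4*(-5) = -20)
S = -16 (S = (-1*(-3) - 20) + 1 = (3 - 20) + 1 = -17 + 1 = -16)
(S + 9/(-3))² = (-16 + 9/(-3))² = (-16 + 9*(-⅓))² = (-16 - 3)² = (-19)² = 361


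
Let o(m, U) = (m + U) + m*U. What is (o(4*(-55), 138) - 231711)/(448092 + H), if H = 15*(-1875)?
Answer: -262153/419967 ≈ -0.62422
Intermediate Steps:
H = -28125
o(m, U) = U + m + U*m (o(m, U) = (U + m) + U*m = U + m + U*m)
(o(4*(-55), 138) - 231711)/(448092 + H) = ((138 + 4*(-55) + 138*(4*(-55))) - 231711)/(448092 - 28125) = ((138 - 220 + 138*(-220)) - 231711)/419967 = ((138 - 220 - 30360) - 231711)*(1/419967) = (-30442 - 231711)*(1/419967) = -262153*1/419967 = -262153/419967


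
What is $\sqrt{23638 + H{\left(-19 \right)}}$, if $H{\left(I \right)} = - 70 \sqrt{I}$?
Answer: $\sqrt{23638 - 70 i \sqrt{19}} \approx 153.75 - 0.9923 i$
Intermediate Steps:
$\sqrt{23638 + H{\left(-19 \right)}} = \sqrt{23638 - 70 \sqrt{-19}} = \sqrt{23638 - 70 i \sqrt{19}}$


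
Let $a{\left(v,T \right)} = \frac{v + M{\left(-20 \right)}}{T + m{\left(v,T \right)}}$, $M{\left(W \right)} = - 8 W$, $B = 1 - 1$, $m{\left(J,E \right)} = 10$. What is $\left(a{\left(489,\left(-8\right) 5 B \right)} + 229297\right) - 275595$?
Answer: $- \frac{462331}{10} \approx -46233.0$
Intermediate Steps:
$B = 0$
$a{\left(v,T \right)} = \frac{160 + v}{10 + T}$ ($a{\left(v,T \right)} = \frac{v - -160}{T + 10} = \frac{v + 160}{10 + T} = \frac{160 + v}{10 + T}$)
$\left(a{\left(489,\left(-8\right) 5 B \right)} + 229297\right) - 275595 = \left(\frac{160 + 489}{10 + \left(-8\right) 5 \cdot 0} + 229297\right) - 275595 = \left(\frac{1}{10 - 0} \cdot 649 + 229297\right) - 275595 = \left(\frac{1}{10 + 0} \cdot 649 + 229297\right) - 275595 = \left(\frac{1}{10} \cdot 649 + 229297\right) - 275595 = \left(\frac{649}{10} + 229297\right) - 275595 = \frac{2293619}{10} - 275595 = - \frac{462331}{10}$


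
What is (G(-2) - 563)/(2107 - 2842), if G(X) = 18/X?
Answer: 572/735 ≈ 0.77823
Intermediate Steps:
(G(-2) - 563)/(2107 - 2842) = (18/(-2) - 563)/(2107 - 2842) = (18*(-1/2) - 563)/(-735) = (-9 - 563)*(-1/735) = -572*(-1/735) = 572/735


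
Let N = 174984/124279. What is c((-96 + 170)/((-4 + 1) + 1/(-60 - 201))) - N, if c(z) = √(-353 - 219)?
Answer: -174984/124279 + 2*I*√143 ≈ -1.408 + 23.917*I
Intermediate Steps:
c(z) = 2*I*√143 (c(z) = √(-572) = 2*I*√143)
N = 174984/124279 (N = 174984*(1/124279) = 174984/124279 ≈ 1.4080)
c((-96 + 170)/((-4 + 1) + 1/(-60 - 201))) - N = 2*I*√143 - 1*174984/124279 = 2*I*√143 - 174984/124279 = -174984/124279 + 2*I*√143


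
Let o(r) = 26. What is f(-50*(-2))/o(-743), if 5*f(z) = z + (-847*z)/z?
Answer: -747/130 ≈ -5.7462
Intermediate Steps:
f(z) = -847/5 + z/5 (f(z) = (z + (-847*z)/z)/5 = (z - 847)/5 = (-847 + z)/5 = -847/5 + z/5)
f(-50*(-2))/o(-743) = (-847/5 + (-50*(-2))/5)/26 = (-847/5 + (⅕)*100)*(1/26) = (-847/5 + 20)*(1/26) = -747/5*1/26 = -747/130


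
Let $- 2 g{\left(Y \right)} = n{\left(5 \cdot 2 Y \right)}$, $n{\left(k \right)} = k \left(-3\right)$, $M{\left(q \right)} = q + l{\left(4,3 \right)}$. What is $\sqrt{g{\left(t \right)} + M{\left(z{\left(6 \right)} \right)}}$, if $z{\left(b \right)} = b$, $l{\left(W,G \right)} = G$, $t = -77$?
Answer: $i \sqrt{1146} \approx 33.853 i$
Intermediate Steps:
$M{\left(q \right)} = 3 + q$ ($M{\left(q \right)} = q + 3 = 3 + q$)
$n{\left(k \right)} = - 3 k$
$g{\left(Y \right)} = 15 Y$ ($g{\left(Y \right)} = - \frac{\left(-3\right) 5 \cdot 2 Y}{2} = - \frac{\left(-3\right) 10 Y}{2} = - \frac{\left(-30\right) Y}{2} = 15 Y$)
$\sqrt{g{\left(t \right)} + M{\left(z{\left(6 \right)} \right)}} = \sqrt{15 \left(-77\right) + \left(3 + 6\right)} = \sqrt{-1155 + 9} = \sqrt{-1146} = i \sqrt{1146}$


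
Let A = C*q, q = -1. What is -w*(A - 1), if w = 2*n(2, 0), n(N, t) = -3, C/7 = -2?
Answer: 78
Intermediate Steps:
C = -14 (C = 7*(-2) = -14)
w = -6 (w = 2*(-3) = -6)
A = 14 (A = -14*(-1) = 14)
-w*(A - 1) = -(-6)*(14 - 1) = -(-6)*13 = -1*(-78) = 78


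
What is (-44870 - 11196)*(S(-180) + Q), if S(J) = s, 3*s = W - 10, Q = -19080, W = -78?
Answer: 3214151648/3 ≈ 1.0714e+9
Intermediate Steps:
s = -88/3 (s = (-78 - 10)/3 = (⅓)*(-88) = -88/3 ≈ -29.333)
S(J) = -88/3
(-44870 - 11196)*(S(-180) + Q) = (-44870 - 11196)*(-88/3 - 19080) = -56066*(-57328/3) = 3214151648/3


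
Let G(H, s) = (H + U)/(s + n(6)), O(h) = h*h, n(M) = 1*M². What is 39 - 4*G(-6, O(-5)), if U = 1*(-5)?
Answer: 2423/61 ≈ 39.721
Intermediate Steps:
U = -5
n(M) = M²
O(h) = h²
G(H, s) = (-5 + H)/(36 + s) (G(H, s) = (H - 5)/(s + 6²) = (-5 + H)/(s + 36) = (-5 + H)/(36 + s))
39 - 4*G(-6, O(-5)) = 39 - 4*(-5 - 6)/(36 + (-5)²) = 39 - 4*(-11)/(36 + 25) = 39 - 4*(-11)/61 = 39 - 4*(-11/61) = 39 + 44/61 = 2423/61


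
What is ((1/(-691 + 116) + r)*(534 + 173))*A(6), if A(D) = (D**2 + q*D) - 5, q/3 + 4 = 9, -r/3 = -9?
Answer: 1328031628/575 ≈ 2.3096e+6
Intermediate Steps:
r = 27 (r = -3*(-9) = 27)
q = 15 (q = -12 + 3*9 = -12 + 27 = 15)
A(D) = -5 + D**2 + 15*D (A(D) = (D**2 + 15*D) - 5 = -5 + D**2 + 15*D)
((1/(-691 + 116) + r)*(534 + 173))*A(6) = ((1/(-691 + 116) + 27)*(534 + 173))*(-5 + 6**2 + 15*6) = ((1/(-575) + 27)*707)*(-5 + 36 + 90) = ((-1/575 + 27)*707)*121 = ((15524/575)*707)*121 = (10975468/575)*121 = 1328031628/575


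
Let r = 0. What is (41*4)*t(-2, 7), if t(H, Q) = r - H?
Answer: 328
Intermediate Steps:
t(H, Q) = -H (t(H, Q) = 0 - H = -H)
(41*4)*t(-2, 7) = (41*4)*(-1*(-2)) = 164*2 = 328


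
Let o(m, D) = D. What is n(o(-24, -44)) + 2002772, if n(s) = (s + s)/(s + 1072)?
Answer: 514712382/257 ≈ 2.0028e+6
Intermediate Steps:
n(s) = 2*s/(1072 + s) (n(s) = (2*s)/(1072 + s) = 2*s/(1072 + s))
n(o(-24, -44)) + 2002772 = 2*(-44)/(1072 - 44) + 2002772 = 2*(-44)/1028 + 2002772 = 2*(-44)*(1/1028) + 2002772 = -22/257 + 2002772 = 514712382/257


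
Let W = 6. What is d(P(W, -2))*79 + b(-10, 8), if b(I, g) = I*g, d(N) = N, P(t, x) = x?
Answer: -238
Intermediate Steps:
d(P(W, -2))*79 + b(-10, 8) = -2*79 - 10*8 = -158 - 80 = -238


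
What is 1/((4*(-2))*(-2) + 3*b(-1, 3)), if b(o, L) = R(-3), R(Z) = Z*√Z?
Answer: 16/499 + 9*I*√3/499 ≈ 0.032064 + 0.031239*I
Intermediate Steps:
R(Z) = Z^(3/2)
b(o, L) = -3*I*√3 (b(o, L) = (-3)^(3/2) = -3*I*√3)
1/((4*(-2))*(-2) + 3*b(-1, 3)) = 1/((4*(-2))*(-2) + 3*(-3*I*√3)) = 1/(-8*(-2) - 9*I*√3) = 1/(16 - 9*I*√3)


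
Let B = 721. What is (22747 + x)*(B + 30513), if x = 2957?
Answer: 802838736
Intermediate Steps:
(22747 + x)*(B + 30513) = (22747 + 2957)*(721 + 30513) = 25704*31234 = 802838736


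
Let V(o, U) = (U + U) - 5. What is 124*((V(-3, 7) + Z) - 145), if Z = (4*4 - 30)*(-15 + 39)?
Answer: -58528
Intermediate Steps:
V(o, U) = -5 + 2*U (V(o, U) = 2*U - 5 = -5 + 2*U)
Z = -336 (Z = (16 - 30)*24 = -14*24 = -336)
124*((V(-3, 7) + Z) - 145) = 124*(((-5 + 2*7) - 336) - 145) = 124*(((-5 + 14) - 336) - 145) = 124*((9 - 336) - 145) = 124*(-327 - 145) = 124*(-472) = -58528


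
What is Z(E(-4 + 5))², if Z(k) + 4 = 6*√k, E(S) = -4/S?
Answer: -128 - 96*I ≈ -128.0 - 96.0*I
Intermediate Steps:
Z(k) = -4 + 6*√k
Z(E(-4 + 5))² = (-4 + 6*√(-4/(-4 + 5)))² = (-4 + 6*√(-4/1))² = (-4 + 6*√(-4*1))² = (-4 + 6*√(-4))² = (-4 + 6*(2*I))² = (-4 + 12*I)²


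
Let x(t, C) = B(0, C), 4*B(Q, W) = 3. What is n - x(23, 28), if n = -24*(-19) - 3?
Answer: 1809/4 ≈ 452.25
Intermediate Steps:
B(Q, W) = ¾ (B(Q, W) = (¼)*3 = ¾)
x(t, C) = ¾
n = 453 (n = 456 - 3 = 453)
n - x(23, 28) = 453 - 1*¾ = 453 - ¾ = 1809/4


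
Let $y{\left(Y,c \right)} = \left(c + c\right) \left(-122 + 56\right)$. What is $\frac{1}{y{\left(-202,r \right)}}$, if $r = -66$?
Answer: $\frac{1}{8712} \approx 0.00011478$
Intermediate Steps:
$y{\left(Y,c \right)} = - 132 c$ ($y{\left(Y,c \right)} = 2 c \left(-66\right) = - 132 c$)
$\frac{1}{y{\left(-202,r \right)}} = \frac{1}{\left(-132\right) \left(-66\right)} = \frac{1}{8712}$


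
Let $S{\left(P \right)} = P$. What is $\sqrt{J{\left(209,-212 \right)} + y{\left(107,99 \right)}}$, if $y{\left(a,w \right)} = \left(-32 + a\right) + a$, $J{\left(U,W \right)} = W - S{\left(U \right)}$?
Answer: $i \sqrt{239} \approx 15.46 i$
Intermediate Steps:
$J{\left(U,W \right)} = W - U$
$y{\left(a,w \right)} = -32 + 2 a$
$\sqrt{J{\left(209,-212 \right)} + y{\left(107,99 \right)}} = \sqrt{\left(-212 - 209\right) + \left(-32 + 2 \cdot 107\right)} = \sqrt{\left(-212 - 209\right) + \left(-32 + 214\right)} = \sqrt{-421 + 182} = \sqrt{-239} = i \sqrt{239}$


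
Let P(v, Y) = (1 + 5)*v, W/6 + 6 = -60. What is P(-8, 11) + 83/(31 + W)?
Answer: -17603/365 ≈ -48.227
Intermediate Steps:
W = -396 (W = -36 + 6*(-60) = -36 - 360 = -396)
P(v, Y) = 6*v
P(-8, 11) + 83/(31 + W) = 6*(-8) + 83/(31 - 396) = -48 + 83/(-365) = -48 + 83*(-1/365) = -48 - 83/365 = -17603/365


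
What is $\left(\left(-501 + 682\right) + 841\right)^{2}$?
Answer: $1044484$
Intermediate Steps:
$\left(\left(-501 + 682\right) + 841\right)^{2} = \left(181 + 841\right)^{2} = 1022^{2} = 1044484$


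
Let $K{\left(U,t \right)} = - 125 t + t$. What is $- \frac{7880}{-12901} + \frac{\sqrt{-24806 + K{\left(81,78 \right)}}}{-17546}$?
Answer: $\frac{7880}{12901} - \frac{i \sqrt{34478}}{17546} \approx 0.61081 - 0.010583 i$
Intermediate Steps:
$K{\left(U,t \right)} = - 124 t$
$- \frac{7880}{-12901} + \frac{\sqrt{-24806 + K{\left(81,78 \right)}}}{-17546} = - \frac{7880}{-12901} + \frac{\sqrt{-24806 - 9672}}{-17546} = \left(-7880\right) \left(- \frac{1}{12901}\right) + \sqrt{-24806 - 9672} \left(- \frac{1}{17546}\right) = \frac{7880}{12901} + \sqrt{-34478} \left(- \frac{1}{17546}\right) = \frac{7880}{12901} + i \sqrt{34478} \left(- \frac{1}{17546}\right) = \frac{7880}{12901} - \frac{i \sqrt{34478}}{17546}$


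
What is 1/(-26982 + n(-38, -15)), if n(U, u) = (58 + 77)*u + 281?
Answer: -1/28726 ≈ -3.4812e-5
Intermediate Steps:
n(U, u) = 281 + 135*u (n(U, u) = 135*u + 281 = 281 + 135*u)
1/(-26982 + n(-38, -15)) = 1/(-26982 + (281 + 135*(-15))) = 1/(-26982 + (281 - 2025)) = 1/(-26982 - 1744) = 1/(-28726) = -1/28726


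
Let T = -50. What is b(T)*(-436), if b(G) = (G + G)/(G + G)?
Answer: -436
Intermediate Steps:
b(G) = 1 (b(G) = (2*G)/((2*G)) = (2*G)*(1/(2*G)) = 1)
b(T)*(-436) = 1*(-436) = -436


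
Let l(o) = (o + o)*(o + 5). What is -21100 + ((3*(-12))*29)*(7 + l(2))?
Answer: -57640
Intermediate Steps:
l(o) = 2*o*(5 + o) (l(o) = (2*o)*(5 + o) = 2*o*(5 + o))
-21100 + ((3*(-12))*29)*(7 + l(2)) = -21100 + ((3*(-12))*29)*(7 + 2*2*(5 + 2)) = -21100 + (-36*29)*(7 + 2*2*7) = -21100 - 1044*(7 + 28) = -21100 - 1044*35 = -21100 - 36540 = -57640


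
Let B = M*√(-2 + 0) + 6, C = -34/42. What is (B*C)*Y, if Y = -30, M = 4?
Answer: 1020/7 + 680*I*√2/7 ≈ 145.71 + 137.38*I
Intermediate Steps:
C = -17/21 (C = -34*1/42 = -17/21 ≈ -0.80952)
B = 6 + 4*I*√2 (B = 4*√(-2 + 0) + 6 = 4*√(-2) + 6 = 4*(I*√2) + 6 = 4*I*√2 + 6 = 6 + 4*I*√2 ≈ 6.0 + 5.6569*I)
(B*C)*Y = ((6 + 4*I*√2)*(-17/21))*(-30) = (-34/7 - 68*I*√2/21)*(-30) = 1020/7 + 680*I*√2/7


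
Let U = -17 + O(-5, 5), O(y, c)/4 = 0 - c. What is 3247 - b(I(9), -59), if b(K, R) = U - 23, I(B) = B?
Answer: 3307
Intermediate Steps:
O(y, c) = -4*c (O(y, c) = 4*(0 - c) = 4*(-c) = -4*c)
U = -37 (U = -17 - 4*5 = -17 - 20 = -37)
b(K, R) = -60 (b(K, R) = -37 - 23 = -60)
3247 - b(I(9), -59) = 3247 - 1*(-60) = 3247 + 60 = 3307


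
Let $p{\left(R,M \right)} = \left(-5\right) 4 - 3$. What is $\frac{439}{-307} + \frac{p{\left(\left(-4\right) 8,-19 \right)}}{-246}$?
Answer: $- \frac{100933}{75522} \approx -1.3365$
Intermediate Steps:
$p{\left(R,M \right)} = -23$ ($p{\left(R,M \right)} = -20 - 3 = -23$)
$\frac{439}{-307} + \frac{p{\left(\left(-4\right) 8,-19 \right)}}{-246} = \frac{439}{-307} - \frac{23}{-246} = 439 \left(- \frac{1}{307}\right) - - \frac{23}{246} = - \frac{439}{307} + \frac{23}{246} = - \frac{100933}{75522}$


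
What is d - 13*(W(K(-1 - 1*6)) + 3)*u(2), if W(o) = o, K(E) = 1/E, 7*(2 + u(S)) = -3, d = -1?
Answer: 4371/49 ≈ 89.204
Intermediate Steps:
u(S) = -17/7 (u(S) = -2 + (⅐)*(-3) = -2 - 3/7 = -17/7)
d - 13*(W(K(-1 - 1*6)) + 3)*u(2) = -1 - 13*(1/(-1 - 1*6) + 3)*(-17)/7 = -1 - 13*(1/(-1 - 6) + 3)*(-17)/7 = -1 - 13*(1/(-7) + 3)*(-17)/7 = -1 - 13*(-⅐ + 3)*(-17)/7 = -1 - 260*(-17)/(7*7) = -1 - 13*(-340/49) = -1 + 4420/49 = 4371/49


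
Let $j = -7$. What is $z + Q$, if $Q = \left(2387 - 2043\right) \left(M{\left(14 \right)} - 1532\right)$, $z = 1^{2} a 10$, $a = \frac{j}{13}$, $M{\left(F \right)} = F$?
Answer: $- \frac{6788566}{13} \approx -5.222 \cdot 10^{5}$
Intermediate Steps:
$a = - \frac{7}{13} \approx -0.53846$
$z = - \frac{70}{13}$ ($z = 1^{2} \left(- \frac{7}{13}\right) 10 = 1 \left(- \frac{7}{13}\right) 10 = \left(- \frac{7}{13}\right) 10 = - \frac{70}{13} \approx -5.3846$)
$Q = -522192$ ($Q = \left(2387 - 2043\right) \left(14 - 1532\right) = 344 \left(-1518\right) = -522192$)
$z + Q = - \frac{70}{13} - 522192 = - \frac{6788566}{13}$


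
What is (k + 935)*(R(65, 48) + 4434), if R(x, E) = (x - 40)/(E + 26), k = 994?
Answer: 632983989/74 ≈ 8.5538e+6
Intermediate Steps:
R(x, E) = (-40 + x)/(26 + E)
(k + 935)*(R(65, 48) + 4434) = (994 + 935)*((-40 + 65)/(26 + 48) + 4434) = 1929*(25/74 + 4434) = 1929*(328141/74) = 632983989/74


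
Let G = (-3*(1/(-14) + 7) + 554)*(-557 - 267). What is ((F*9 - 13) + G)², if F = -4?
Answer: 9461302301929/49 ≈ 1.9309e+11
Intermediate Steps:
G = -3075580/7 (G = (-3*(1*(-1/14) + 7) + 554)*(-824) = (-3*(-1/14 + 7) + 554)*(-824) = (-3*97/14 + 554)*(-824) = (-291/14 + 554)*(-824) = (7465/14)*(-824) = -3075580/7 ≈ -4.3937e+5)
((F*9 - 13) + G)² = ((-4*9 - 13) - 3075580/7)² = ((-36 - 13) - 3075580/7)² = (-49 - 3075580/7)² = (-3075923/7)² = 9461302301929/49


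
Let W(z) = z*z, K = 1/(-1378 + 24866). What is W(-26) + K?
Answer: 15877889/23488 ≈ 676.00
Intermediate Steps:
K = 1/23488 ≈ 4.2575e-5
W(z) = z**2
W(-26) + K = (-26)**2 + 1/23488 = 676 + 1/23488 = 15877889/23488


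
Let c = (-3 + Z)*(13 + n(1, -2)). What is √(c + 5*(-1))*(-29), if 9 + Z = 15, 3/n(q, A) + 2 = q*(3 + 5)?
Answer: -29*√142/2 ≈ -172.79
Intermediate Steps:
n(q, A) = 3/(-2 + 8*q) (n(q, A) = 3/(-2 + q*(3 + 5)) = 3/(-2 + q*8) = 3/(-2 + 8*q))
Z = 6 (Z = -9 + 15 = 6)
c = 81/2 (c = (-3 + 6)*(13 + 3/(2*(-1 + 4*1))) = 3*(13 + 3/(2*(-1 + 4))) = 3*(13 + (3/2)/3) = 3*(13 + (3/2)*(⅓)) = 3*(13 + ½) = 3*(27/2) = 81/2 ≈ 40.500)
√(c + 5*(-1))*(-29) = √(81/2 + 5*(-1))*(-29) = √(81/2 - 5)*(-29) = √(71/2)*(-29) = (√142/2)*(-29) = -29*√142/2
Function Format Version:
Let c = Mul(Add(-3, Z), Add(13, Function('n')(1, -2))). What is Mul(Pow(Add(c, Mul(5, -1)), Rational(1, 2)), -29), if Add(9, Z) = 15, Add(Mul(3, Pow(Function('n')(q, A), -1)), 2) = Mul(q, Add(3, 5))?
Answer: Mul(Rational(-29, 2), Pow(142, Rational(1, 2))) ≈ -172.79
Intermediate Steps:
Function('n')(q, A) = Mul(3, Pow(Add(-2, Mul(8, q)), -1)) (Function('n')(q, A) = Mul(3, Pow(Add(-2, Mul(q, Add(3, 5))), -1)) = Mul(3, Pow(Add(-2, Mul(q, 8)), -1)) = Mul(3, Pow(Add(-2, Mul(8, q)), -1)))
Z = 6 (Z = Add(-9, 15) = 6)
c = Rational(81, 2) (c = Mul(Add(-3, 6), Add(13, Mul(Rational(3, 2), Pow(Add(-1, Mul(4, 1)), -1)))) = Mul(3, Add(13, Mul(Rational(3, 2), Pow(Add(-1, 4), -1)))) = Mul(3, Add(13, Mul(Rational(3, 2), Pow(3, -1)))) = Mul(3, Add(13, Mul(Rational(3, 2), Rational(1, 3)))) = Mul(3, Add(13, Rational(1, 2))) = Mul(3, Rational(27, 2)) = Rational(81, 2) ≈ 40.500)
Mul(Pow(Add(c, Mul(5, -1)), Rational(1, 2)), -29) = Mul(Pow(Add(Rational(81, 2), Mul(5, -1)), Rational(1, 2)), -29) = Mul(Pow(Add(Rational(81, 2), -5), Rational(1, 2)), -29) = Mul(Pow(Rational(71, 2), Rational(1, 2)), -29) = Mul(Mul(Rational(1, 2), Pow(142, Rational(1, 2))), -29) = Mul(Rational(-29, 2), Pow(142, Rational(1, 2)))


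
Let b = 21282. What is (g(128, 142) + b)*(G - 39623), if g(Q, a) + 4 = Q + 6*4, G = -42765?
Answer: -1765574840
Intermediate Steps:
g(Q, a) = 20 + Q (g(Q, a) = -4 + (Q + 6*4) = -4 + (Q + 24) = -4 + (24 + Q) = 20 + Q)
(g(128, 142) + b)*(G - 39623) = ((20 + 128) + 21282)*(-42765 - 39623) = (148 + 21282)*(-82388) = 21430*(-82388) = -1765574840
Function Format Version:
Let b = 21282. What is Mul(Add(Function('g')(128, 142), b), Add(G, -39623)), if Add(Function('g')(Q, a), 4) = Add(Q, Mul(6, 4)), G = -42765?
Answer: -1765574840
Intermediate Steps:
Function('g')(Q, a) = Add(20, Q) (Function('g')(Q, a) = Add(-4, Add(Q, Mul(6, 4))) = Add(-4, Add(Q, 24)) = Add(-4, Add(24, Q)) = Add(20, Q))
Mul(Add(Function('g')(128, 142), b), Add(G, -39623)) = Mul(Add(Add(20, 128), 21282), Add(-42765, -39623)) = Mul(Add(148, 21282), -82388) = Mul(21430, -82388) = -1765574840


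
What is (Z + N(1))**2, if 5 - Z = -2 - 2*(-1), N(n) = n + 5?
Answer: 121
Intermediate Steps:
N(n) = 5 + n
Z = 5 (Z = 5 - (-2 - 2*(-1)) = 5 - (-2 + 2) = 5 - 1*0 = 5 + 0 = 5)
(Z + N(1))**2 = (5 + (5 + 1))**2 = (5 + 6)**2 = 11**2 = 121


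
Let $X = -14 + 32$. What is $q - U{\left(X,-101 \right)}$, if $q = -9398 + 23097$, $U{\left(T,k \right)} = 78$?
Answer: $13621$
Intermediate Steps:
$X = 18$
$q = 13699$
$q - U{\left(X,-101 \right)} = 13699 - 78 = 13621$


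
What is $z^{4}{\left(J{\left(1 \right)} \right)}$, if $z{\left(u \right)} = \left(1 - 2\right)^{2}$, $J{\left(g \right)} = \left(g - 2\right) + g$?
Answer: $1$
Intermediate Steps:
$J{\left(g \right)} = -2 + 2 g$ ($J{\left(g \right)} = \left(-2 + g\right) + g = -2 + 2 g$)
$z{\left(u \right)} = 1$ ($z{\left(u \right)} = \left(-1\right)^{2} = 1$)
$z^{4}{\left(J{\left(1 \right)} \right)} = 1^{4} = 1$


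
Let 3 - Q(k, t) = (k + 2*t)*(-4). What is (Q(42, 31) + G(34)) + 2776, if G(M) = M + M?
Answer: 3263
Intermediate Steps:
Q(k, t) = 3 + 4*k + 8*t (Q(k, t) = 3 - (k + 2*t)*(-4) = 3 - (-8*t - 4*k) = 3 + (4*k + 8*t) = 3 + 4*k + 8*t)
G(M) = 2*M
(Q(42, 31) + G(34)) + 2776 = ((3 + 4*42 + 8*31) + 2*34) + 2776 = ((3 + 168 + 248) + 68) + 2776 = (419 + 68) + 2776 = 487 + 2776 = 3263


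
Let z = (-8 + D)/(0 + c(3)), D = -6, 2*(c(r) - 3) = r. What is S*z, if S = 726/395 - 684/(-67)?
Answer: -2975672/79395 ≈ -37.479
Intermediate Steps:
c(r) = 3 + r/2
z = -28/9 (z = (-8 - 6)/(0 + (3 + (1/2)*3)) = -14/(0 + (3 + 3/2)) = -14/(0 + 9/2) = -14/9/2 = -14*2/9 = -28/9 ≈ -3.1111)
S = 318822/26465 (S = 726*(1/395) - 684*(-1/67) = 726/395 + 684/67 = 318822/26465 ≈ 12.047)
S*z = (318822/26465)*(-28/9) = -2975672/79395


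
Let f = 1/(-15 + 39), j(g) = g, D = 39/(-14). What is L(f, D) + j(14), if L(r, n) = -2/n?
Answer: 574/39 ≈ 14.718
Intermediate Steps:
D = -39/14 (D = 39*(-1/14) = -39/14 ≈ -2.7857)
f = 1/24 ≈ 0.041667
L(f, D) + j(14) = -2/(-39/14) + 14 = -2*(-14/39) + 14 = 28/39 + 14 = 574/39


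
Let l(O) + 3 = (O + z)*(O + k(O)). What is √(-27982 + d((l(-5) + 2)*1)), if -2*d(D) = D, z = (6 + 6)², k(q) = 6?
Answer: I*√28051 ≈ 167.48*I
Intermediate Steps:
z = 144 (z = 12² = 144)
l(O) = -3 + (6 + O)*(144 + O) (l(O) = -3 + (O + 144)*(O + 6) = -3 + (144 + O)*(6 + O) = -3 + (6 + O)*(144 + O))
d(D) = -D/2
√(-27982 + d((l(-5) + 2)*1)) = √(-27982 - ((861 + (-5)² + 150*(-5)) + 2)/2) = √(-27982 - ((861 + 25 - 750) + 2)/2) = √(-27982 - (136 + 2)/2) = √(-27982 - 69) = √(-28051) = I*√28051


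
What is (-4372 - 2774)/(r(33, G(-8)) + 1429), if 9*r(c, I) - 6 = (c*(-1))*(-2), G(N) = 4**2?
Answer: -2382/479 ≈ -4.9729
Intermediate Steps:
G(N) = 16
r(c, I) = 2/3 + 2*c/9 (r(c, I) = 2/3 + ((c*(-1))*(-2))/9 = 2/3 + (-c*(-2))/9 = 2/3 + (2*c)/9 = 2/3 + 2*c/9)
(-4372 - 2774)/(r(33, G(-8)) + 1429) = (-4372 - 2774)/((2/3 + (2/9)*33) + 1429) = -7146/((2/3 + 22/3) + 1429) = -7146/(8 + 1429) = -7146/1437 = -7146*1/1437 = -2382/479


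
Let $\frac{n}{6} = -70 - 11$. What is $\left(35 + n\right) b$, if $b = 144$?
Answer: $-64944$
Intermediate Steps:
$n = -486$ ($n = 6 \left(-70 - 11\right) = 6 \left(-81\right) = -486$)
$\left(35 + n\right) b = \left(35 - 486\right) 144 = \left(-451\right) 144 = -64944$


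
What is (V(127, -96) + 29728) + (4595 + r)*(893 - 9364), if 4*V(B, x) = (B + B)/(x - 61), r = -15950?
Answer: 30212430835/314 ≈ 9.6218e+7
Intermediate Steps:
V(B, x) = B/(2*(-61 + x)) (V(B, x) = ((B + B)/(x - 61))/4 = ((2*B)/(-61 + x))/4 = (2*B/(-61 + x))/4 = B/(2*(-61 + x)))
(V(127, -96) + 29728) + (4595 + r)*(893 - 9364) = ((1/2)*127/(-61 - 96) + 29728) + (4595 - 15950)*(893 - 9364) = ((1/2)*127/(-157) + 29728) - 11355*(-8471) = ((1/2)*127*(-1/157) + 29728) + 96188205 = (-127/314 + 29728) + 96188205 = 9334465/314 + 96188205 = 30212430835/314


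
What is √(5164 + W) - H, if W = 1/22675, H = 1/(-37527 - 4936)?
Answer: 1/42463 + √106203986807/4535 ≈ 71.861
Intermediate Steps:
H = -1/42463 (H = 1/(-42463) = -1/42463 ≈ -2.3550e-5)
W = 1/22675 ≈ 4.4101e-5
√(5164 + W) - H = √(5164 + 1/22675) - 1*(-1/42463) = √(117093701/22675) + 1/42463 = √106203986807/4535 + 1/42463 = 1/42463 + √106203986807/4535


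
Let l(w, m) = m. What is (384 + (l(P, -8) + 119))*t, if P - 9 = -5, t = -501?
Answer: -247995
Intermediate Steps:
P = 4 (P = 9 - 5 = 4)
(384 + (l(P, -8) + 119))*t = (384 + (-8 + 119))*(-501) = (384 + 111)*(-501) = 495*(-501) = -247995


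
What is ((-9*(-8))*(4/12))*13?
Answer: 312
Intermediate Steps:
((-9*(-8))*(4/12))*13 = (72*(4*(1/12)))*13 = (72*(⅓))*13 = 24*13 = 312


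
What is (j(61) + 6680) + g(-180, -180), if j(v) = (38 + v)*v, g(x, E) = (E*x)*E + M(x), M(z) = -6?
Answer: -5819287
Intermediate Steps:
g(x, E) = -6 + x*E² (g(x, E) = (E*x)*E - 6 = x*E² - 6 = -6 + x*E²)
j(v) = v*(38 + v)
(j(61) + 6680) + g(-180, -180) = (61*(38 + 61) + 6680) + (-6 - 180*(-180)²) = (61*99 + 6680) + (-6 - 180*32400) = (6039 + 6680) + (-6 - 5832000) = 12719 - 5832006 = -5819287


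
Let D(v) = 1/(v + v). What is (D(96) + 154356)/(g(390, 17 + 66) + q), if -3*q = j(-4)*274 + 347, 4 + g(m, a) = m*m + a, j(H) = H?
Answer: 29636353/29266304 ≈ 1.0126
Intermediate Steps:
D(v) = 1/(2*v)
g(m, a) = -4 + a + m**2 (g(m, a) = -4 + (m*m + a) = -4 + (m**2 + a) = -4 + (a + m**2) = -4 + a + m**2)
q = 749/3 (q = -(-4*274 + 347)/3 = -(-1096 + 347)/3 = -1/3*(-749) = 749/3 ≈ 249.67)
(D(96) + 154356)/(g(390, 17 + 66) + q) = ((1/2)/96 + 154356)/((-4 + (17 + 66) + 390**2) + 749/3) = ((1/2)*(1/96) + 154356)/((-4 + 83 + 152100) + 749/3) = (1/192 + 154356)/(152179 + 749/3) = 29636353/(192*(457286/3)) = (29636353/192)*(3/457286) = 29636353/29266304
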